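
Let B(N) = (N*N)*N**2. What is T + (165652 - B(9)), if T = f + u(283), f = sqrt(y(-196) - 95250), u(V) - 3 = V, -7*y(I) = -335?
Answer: 159377 + I*sqrt(4664905)/7 ≈ 1.5938e+5 + 308.55*I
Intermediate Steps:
B(N) = N**4 (B(N) = N**2*N**2 = N**4)
y(I) = 335/7 (y(I) = -1/7*(-335) = 335/7)
u(V) = 3 + V
f = I*sqrt(4664905)/7 (f = sqrt(335/7 - 95250) = sqrt(-666415/7) = I*sqrt(4664905)/7 ≈ 308.55*I)
T = 286 + I*sqrt(4664905)/7 (T = I*sqrt(4664905)/7 + (3 + 283) = I*sqrt(4664905)/7 + 286 = 286 + I*sqrt(4664905)/7 ≈ 286.0 + 308.55*I)
T + (165652 - B(9)) = (286 + I*sqrt(4664905)/7) + (165652 - 1*9**4) = (286 + I*sqrt(4664905)/7) + (165652 - 1*6561) = (286 + I*sqrt(4664905)/7) + (165652 - 6561) = (286 + I*sqrt(4664905)/7) + 159091 = 159377 + I*sqrt(4664905)/7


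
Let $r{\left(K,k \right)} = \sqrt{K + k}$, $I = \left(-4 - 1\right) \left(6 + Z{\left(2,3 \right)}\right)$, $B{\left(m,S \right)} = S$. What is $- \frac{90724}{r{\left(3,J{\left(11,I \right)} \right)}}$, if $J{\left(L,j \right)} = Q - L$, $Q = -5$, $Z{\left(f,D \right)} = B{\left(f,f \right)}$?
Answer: $\frac{90724 i \sqrt{13}}{13} \approx 25162.0 i$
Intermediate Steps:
$Z{\left(f,D \right)} = f$
$I = -40$ ($I = \left(-4 - 1\right) \left(6 + 2\right) = \left(-5\right) 8 = -40$)
$J{\left(L,j \right)} = -5 - L$
$- \frac{90724}{r{\left(3,J{\left(11,I \right)} \right)}} = - \frac{90724}{\sqrt{3 - 16}} = - \frac{90724}{\sqrt{-13}} = - \frac{90724}{i \sqrt{13}} = - 90724 \left(- \frac{i \sqrt{13}}{13}\right) = \frac{90724 i \sqrt{13}}{13}$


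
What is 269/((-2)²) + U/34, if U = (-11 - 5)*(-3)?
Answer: 4669/68 ≈ 68.662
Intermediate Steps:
U = 48 (U = -16*(-3) = 48)
269/((-2)²) + U/34 = 269/((-2)²) + 48/34 = 269/4 + 48*(1/34) = 269*(¼) + 24/17 = 269/4 + 24/17 = 4669/68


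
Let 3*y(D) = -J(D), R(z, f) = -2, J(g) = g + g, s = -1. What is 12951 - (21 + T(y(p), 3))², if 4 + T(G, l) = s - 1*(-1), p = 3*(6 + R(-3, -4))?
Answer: 12662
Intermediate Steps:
J(g) = 2*g
p = 12 (p = 3*(6 - 2) = 3*4 = 12)
y(D) = -2*D/3 (y(D) = (-2*D)/3 = -2*D/3)
T(G, l) = -4 (T(G, l) = -4 + (-1 - 1*(-1)) = -4 + (-1 + 1) = -4 + 0 = -4)
12951 - (21 + T(y(p), 3))² = 12951 - (21 - 4)² = 12951 - 1*17² = 12951 - 1*289 = 12951 - 289 = 12662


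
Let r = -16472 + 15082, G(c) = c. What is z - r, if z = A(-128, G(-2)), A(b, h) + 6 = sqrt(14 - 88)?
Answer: 1384 + I*sqrt(74) ≈ 1384.0 + 8.6023*I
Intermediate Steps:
A(b, h) = -6 + I*sqrt(74) (A(b, h) = -6 + sqrt(14 - 88) = -6 + sqrt(-74) = -6 + I*sqrt(74))
z = -6 + I*sqrt(74) ≈ -6.0 + 8.6023*I
r = -1390
z - r = (-6 + I*sqrt(74)) - 1*(-1390) = (-6 + I*sqrt(74)) + 1390 = 1384 + I*sqrt(74)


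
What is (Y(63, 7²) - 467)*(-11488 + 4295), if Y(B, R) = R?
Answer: 3006674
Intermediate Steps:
(Y(63, 7²) - 467)*(-11488 + 4295) = (7² - 467)*(-11488 + 4295) = (49 - 467)*(-7193) = -418*(-7193) = 3006674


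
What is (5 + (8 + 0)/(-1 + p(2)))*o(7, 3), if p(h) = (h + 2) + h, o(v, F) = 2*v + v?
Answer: 693/5 ≈ 138.60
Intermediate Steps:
o(v, F) = 3*v
p(h) = 2 + 2*h (p(h) = (2 + h) + h = 2 + 2*h)
(5 + (8 + 0)/(-1 + p(2)))*o(7, 3) = (5 + (8 + 0)/(-1 + (2 + 2*2)))*(3*7) = (5 + 8/(-1 + (2 + 4)))*21 = (5 + 8/(-1 + 6))*21 = (5 + 8/5)*21 = (33/5)*21 = 693/5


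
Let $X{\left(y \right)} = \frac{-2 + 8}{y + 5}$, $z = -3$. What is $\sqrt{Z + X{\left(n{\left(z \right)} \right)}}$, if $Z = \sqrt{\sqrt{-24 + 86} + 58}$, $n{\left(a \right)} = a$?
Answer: $\sqrt{3 + \sqrt{58 + \sqrt{62}}} \approx 3.3341$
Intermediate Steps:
$X{\left(y \right)} = \frac{6}{5 + y}$
$Z = \sqrt{58 + \sqrt{62}}$ ($Z = \sqrt{\sqrt{62} + 58} = \sqrt{58 + \sqrt{62}} \approx 8.1163$)
$\sqrt{Z + X{\left(n{\left(z \right)} \right)}} = \sqrt{\sqrt{58 + \sqrt{62}} + \frac{6}{5 - 3}} = \sqrt{\sqrt{58 + \sqrt{62}} + \frac{6}{2}} = \sqrt{\sqrt{58 + \sqrt{62}} + 6 \cdot \frac{1}{2}} = \sqrt{\sqrt{58 + \sqrt{62}} + 3} = \sqrt{3 + \sqrt{58 + \sqrt{62}}}$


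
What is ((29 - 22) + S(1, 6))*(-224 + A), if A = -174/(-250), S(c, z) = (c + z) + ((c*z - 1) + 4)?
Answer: -641999/125 ≈ -5136.0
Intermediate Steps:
S(c, z) = 3 + c + z + c*z (S(c, z) = (c + z) + ((-1 + c*z) + 4) = (c + z) + (3 + c*z) = 3 + c + z + c*z)
A = 87/125 (A = -174*(-1/250) = 87/125 ≈ 0.69600)
((29 - 22) + S(1, 6))*(-224 + A) = ((29 - 22) + (3 + 1 + 6 + 1*6))*(-224 + 87/125) = (7 + (3 + 1 + 6 + 6))*(-27913/125) = (7 + 16)*(-27913/125) = 23*(-27913/125) = -641999/125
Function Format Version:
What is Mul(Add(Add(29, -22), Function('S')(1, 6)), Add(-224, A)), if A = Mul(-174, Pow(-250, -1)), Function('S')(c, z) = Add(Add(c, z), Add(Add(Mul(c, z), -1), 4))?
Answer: Rational(-641999, 125) ≈ -5136.0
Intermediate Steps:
Function('S')(c, z) = Add(3, c, z, Mul(c, z)) (Function('S')(c, z) = Add(Add(c, z), Add(Add(-1, Mul(c, z)), 4)) = Add(Add(c, z), Add(3, Mul(c, z))) = Add(3, c, z, Mul(c, z)))
A = Rational(87, 125) (A = Mul(-174, Rational(-1, 250)) = Rational(87, 125) ≈ 0.69600)
Mul(Add(Add(29, -22), Function('S')(1, 6)), Add(-224, A)) = Mul(Add(Add(29, -22), Add(3, 1, 6, Mul(1, 6))), Add(-224, Rational(87, 125))) = Mul(Add(7, Add(3, 1, 6, 6)), Rational(-27913, 125)) = Mul(Add(7, 16), Rational(-27913, 125)) = Mul(23, Rational(-27913, 125)) = Rational(-641999, 125)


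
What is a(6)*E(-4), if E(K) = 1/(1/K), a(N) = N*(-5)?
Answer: 120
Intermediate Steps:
a(N) = -5*N
E(K) = K
a(6)*E(-4) = -5*6*(-4) = -30*(-4) = 120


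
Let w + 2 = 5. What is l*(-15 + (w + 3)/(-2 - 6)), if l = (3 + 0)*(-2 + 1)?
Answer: 189/4 ≈ 47.250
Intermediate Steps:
w = 3 (w = -2 + 5 = 3)
l = -3 (l = 3*(-1) = -3)
l*(-15 + (w + 3)/(-2 - 6)) = -3*(-15 + (3 + 3)/(-2 - 6)) = -3*(-15 + 6/(-8)) = -3*(-15 + 6*(-⅛)) = -3*(-15 - ¾) = -3*(-63/4) = 189/4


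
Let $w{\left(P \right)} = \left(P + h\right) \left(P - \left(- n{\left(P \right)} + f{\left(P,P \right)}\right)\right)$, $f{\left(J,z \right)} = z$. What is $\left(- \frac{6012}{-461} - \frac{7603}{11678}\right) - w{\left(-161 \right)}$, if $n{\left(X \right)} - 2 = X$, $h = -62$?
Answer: $- \frac{190818112853}{5383558} \approx -35445.0$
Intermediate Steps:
$n{\left(X \right)} = 2 + X$
$w{\left(P \right)} = \left(-62 + P\right) \left(2 + P\right)$ ($w{\left(P \right)} = \left(P - 62\right) \left(P + \left(\left(2 + P\right) - P\right)\right) = \left(-62 + P\right) \left(P + 2\right) = \left(-62 + P\right) \left(2 + P\right)$)
$\left(- \frac{6012}{-461} - \frac{7603}{11678}\right) - w{\left(-161 \right)} = \left(- \frac{6012}{-461} - \frac{7603}{11678}\right) - \left(-124 + \left(-161\right)^{2} - -9660\right) = \left(\left(-6012\right) \left(- \frac{1}{461}\right) - \frac{7603}{11678}\right) - \left(-124 + 25921 + 9660\right) = \left(\frac{6012}{461} - \frac{7603}{11678}\right) - 35457 = \frac{66703153}{5383558} - 35457 = - \frac{190818112853}{5383558}$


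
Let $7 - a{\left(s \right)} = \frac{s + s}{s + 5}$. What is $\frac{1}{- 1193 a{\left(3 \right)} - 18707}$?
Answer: $- \frac{4}{104653} \approx -3.8222 \cdot 10^{-5}$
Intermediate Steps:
$a{\left(s \right)} = 7 - \frac{2 s}{5 + s}$ ($a{\left(s \right)} = 7 - \frac{s + s}{s + 5} = 7 - \frac{2 s}{5 + s}$)
$\frac{1}{- 1193 a{\left(3 \right)} - 18707} = \frac{1}{- 1193 \frac{5 \left(7 + 3\right)}{5 + 3} - 18707} = \frac{1}{- 1193 \cdot 5 \cdot \frac{1}{8} \cdot 10 - 18707} = \frac{1}{\left(-1193\right) \frac{25}{4} - 18707} = \frac{1}{- \frac{29825}{4} - 18707} = \frac{1}{- \frac{104653}{4}} = - \frac{4}{104653}$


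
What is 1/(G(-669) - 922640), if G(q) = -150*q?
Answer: -1/822290 ≈ -1.2161e-6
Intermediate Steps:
1/(G(-669) - 922640) = 1/(-150*(-669) - 922640) = 1/(100350 - 922640) = 1/(-822290) = -1/822290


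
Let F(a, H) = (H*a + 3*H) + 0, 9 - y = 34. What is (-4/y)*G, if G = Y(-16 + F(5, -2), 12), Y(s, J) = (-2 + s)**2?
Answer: 4624/25 ≈ 184.96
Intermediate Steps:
y = -25 (y = 9 - 1*34 = 9 - 34 = -25)
F(a, H) = 3*H + H*a (F(a, H) = (3*H + H*a) + 0 = 3*H + H*a)
G = 1156 (G = (-2 + (-16 - 2*(3 + 5)))**2 = (-2 + (-16 - 2*8))**2 = (-2 + (-16 - 16))**2 = (-2 - 32)**2 = (-34)**2 = 1156)
(-4/y)*G = -4/(-25)*1156 = -4*(-1/25)*1156 = (4/25)*1156 = 4624/25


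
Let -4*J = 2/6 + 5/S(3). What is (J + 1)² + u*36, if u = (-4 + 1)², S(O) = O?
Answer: 1297/4 ≈ 324.25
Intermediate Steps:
J = -½ (J = -(2/6 + 5/3)/4 = -(2*(⅙) + 5*(⅓))/4 = -(⅓ + 5/3)/4 = -¼*2 = -½ ≈ -0.50000)
u = 9 (u = (-3)² = 9)
(J + 1)² + u*36 = (-½ + 1)² + 9*36 = (½)² + 324 = ¼ + 324 = 1297/4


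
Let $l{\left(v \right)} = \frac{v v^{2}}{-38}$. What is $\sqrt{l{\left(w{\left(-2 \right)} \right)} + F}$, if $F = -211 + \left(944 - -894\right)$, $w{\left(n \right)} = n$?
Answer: $\frac{\sqrt{587423}}{19} \approx 40.339$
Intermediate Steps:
$F = 1627$ ($F = -211 + \left(944 + 894\right) = -211 + 1838 = 1627$)
$l{\left(v \right)} = - \frac{v^{3}}{38}$ ($l{\left(v \right)} = v^{3} \left(- \frac{1}{38}\right) = - \frac{v^{3}}{38}$)
$\sqrt{l{\left(w{\left(-2 \right)} \right)} + F} = \sqrt{- \frac{\left(-2\right)^{3}}{38} + 1627} = \sqrt{\left(- \frac{1}{38}\right) \left(-8\right) + 1627} = \sqrt{\frac{4}{19} + 1627} = \sqrt{\frac{30917}{19}} = \frac{\sqrt{587423}}{19}$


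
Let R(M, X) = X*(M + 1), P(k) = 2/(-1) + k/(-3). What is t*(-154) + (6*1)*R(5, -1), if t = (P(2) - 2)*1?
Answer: 2048/3 ≈ 682.67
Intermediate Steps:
P(k) = -2 - k/3 (P(k) = 2*(-1) + k*(-⅓) = -2 - k/3)
R(M, X) = X*(1 + M)
t = -14/3 (t = ((-2 - ⅓*2) - 2)*1 = ((-2 - ⅔) - 2)*1 = (-8/3 - 2)*1 = -14/3*1 = -14/3 ≈ -4.6667)
t*(-154) + (6*1)*R(5, -1) = -14/3*(-154) + (6*1)*(-(1 + 5)) = 2156/3 + 6*(-1*6) = 2156/3 + 6*(-6) = 2156/3 - 36 = 2048/3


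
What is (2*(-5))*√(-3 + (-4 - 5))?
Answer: -20*I*√3 ≈ -34.641*I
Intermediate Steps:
(2*(-5))*√(-3 + (-4 - 5)) = -10*√(-3 - 9) = -20*I*√3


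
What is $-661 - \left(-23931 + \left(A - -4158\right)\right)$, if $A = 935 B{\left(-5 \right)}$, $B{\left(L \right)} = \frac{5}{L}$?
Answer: $20047$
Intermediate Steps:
$A = -935$ ($A = 935 \frac{5}{-5} = 935 \cdot 5 \left(- \frac{1}{5}\right) = 935 \left(-1\right) = -935$)
$-661 - \left(-23931 + \left(A - -4158\right)\right) = -661 - \left(-23931 - -3223\right) = -661 - \left(-23931 + \left(-935 + 4158\right)\right) = -661 - \left(-23931 + 3223\right) = -661 - -20708 = -661 + 20708 = 20047$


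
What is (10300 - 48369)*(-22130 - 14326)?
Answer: 1387843464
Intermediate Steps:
(10300 - 48369)*(-22130 - 14326) = -38069*(-36456) = 1387843464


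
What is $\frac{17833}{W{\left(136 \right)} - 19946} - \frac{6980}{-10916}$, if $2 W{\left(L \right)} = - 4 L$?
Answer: $- \frac{13385847}{55174922} \approx -0.24261$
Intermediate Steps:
$W{\left(L \right)} = - 2 L$ ($W{\left(L \right)} = \frac{\left(-4\right) L}{2} = - 2 L$)
$\frac{17833}{W{\left(136 \right)} - 19946} - \frac{6980}{-10916} = \frac{17833}{\left(-2\right) 136 - 19946} - \frac{6980}{-10916} = \frac{17833}{-272 - 19946} - - \frac{1745}{2729} = \frac{17833}{-20218} + \frac{1745}{2729} = 17833 \left(- \frac{1}{20218}\right) + \frac{1745}{2729} = - \frac{17833}{20218} + \frac{1745}{2729} = - \frac{13385847}{55174922}$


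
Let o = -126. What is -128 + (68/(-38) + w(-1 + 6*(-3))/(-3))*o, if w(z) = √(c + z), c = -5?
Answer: 1852/19 + 84*I*√6 ≈ 97.474 + 205.76*I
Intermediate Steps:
w(z) = √(-5 + z)
-128 + (68/(-38) + w(-1 + 6*(-3))/(-3))*o = -128 + (68/(-38) + √(-5 + (-1 + 6*(-3)))/(-3))*(-126) = -128 + (68*(-1/38) + √(-5 + (-1 - 18))*(-⅓))*(-126) = -128 + (-34/19 + √(-5 - 19)*(-⅓))*(-126) = -128 + (-34/19 + √(-24)*(-⅓))*(-126) = -128 + (-34/19 + (2*I*√6)*(-⅓))*(-126) = -128 + (-34/19 - 2*I*√6/3)*(-126) = -128 + (4284/19 + 84*I*√6) = 1852/19 + 84*I*√6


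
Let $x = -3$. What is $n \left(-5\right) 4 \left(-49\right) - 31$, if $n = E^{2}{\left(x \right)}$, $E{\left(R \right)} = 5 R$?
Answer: $220469$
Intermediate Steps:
$n = 225$ ($n = \left(5 \left(-3\right)\right)^{2} = \left(-15\right)^{2} = 225$)
$n \left(-5\right) 4 \left(-49\right) - 31 = 225 \left(-5\right) 4 \left(-49\right) - 31 = \left(-1125\right) 4 \left(-49\right) - 31 = \left(-4500\right) \left(-49\right) - 31 = 220500 - 31 = 220469$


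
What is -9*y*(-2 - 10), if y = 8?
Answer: 864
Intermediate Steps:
-9*y*(-2 - 10) = -72*(-2 - 10) = -72*(-12) = -9*(-96) = 864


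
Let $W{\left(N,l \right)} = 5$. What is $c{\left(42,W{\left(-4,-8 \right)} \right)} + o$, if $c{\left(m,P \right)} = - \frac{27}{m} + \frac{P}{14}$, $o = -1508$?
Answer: $- \frac{10558}{7} \approx -1508.3$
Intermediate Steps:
$c{\left(m,P \right)} = - \frac{27}{m} + \frac{P}{14}$ ($c{\left(m,P \right)} = - \frac{27}{m} + P \frac{1}{14} = - \frac{27}{m} + \frac{P}{14}$)
$c{\left(42,W{\left(-4,-8 \right)} \right)} + o = \left(- \frac{27}{42} + \frac{1}{14} \cdot 5\right) - 1508 = \left(\left(-27\right) \frac{1}{42} + \frac{5}{14}\right) - 1508 = \left(- \frac{9}{14} + \frac{5}{14}\right) - 1508 = - \frac{2}{7} - 1508 = - \frac{10558}{7}$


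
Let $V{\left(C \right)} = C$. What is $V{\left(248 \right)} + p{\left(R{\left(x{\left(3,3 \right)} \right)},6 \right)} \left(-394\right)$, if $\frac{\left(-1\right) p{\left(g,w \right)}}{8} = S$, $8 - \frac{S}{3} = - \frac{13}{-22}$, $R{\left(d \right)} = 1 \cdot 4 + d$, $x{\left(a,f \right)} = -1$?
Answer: $\frac{773392}{11} \approx 70308.0$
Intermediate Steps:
$R{\left(d \right)} = 4 + d$
$S = \frac{489}{22}$ ($S = 24 - 3 \left(- \frac{13}{-22}\right) = 24 - 3 \left(\left(-13\right) \left(- \frac{1}{22}\right)\right) = 24 - \frac{39}{22} = \frac{489}{22} \approx 22.227$)
$p{\left(g,w \right)} = - \frac{1956}{11}$ ($p{\left(g,w \right)} = \left(-8\right) \frac{489}{22} = - \frac{1956}{11}$)
$V{\left(248 \right)} + p{\left(R{\left(x{\left(3,3 \right)} \right)},6 \right)} \left(-394\right) = 248 - - \frac{770664}{11} = 248 + \frac{770664}{11} = \frac{773392}{11}$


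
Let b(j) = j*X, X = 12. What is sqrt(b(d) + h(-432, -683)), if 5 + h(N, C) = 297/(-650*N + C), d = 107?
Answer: 2*sqrt(25089375195745)/280117 ≈ 35.763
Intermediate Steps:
h(N, C) = -5 + 297/(C - 650*N) (h(N, C) = -5 + 297/(-650*N + C) = -5 + 297/(C - 650*N))
b(j) = 12*j (b(j) = j*12 = 12*j)
sqrt(b(d) + h(-432, -683)) = sqrt(12*107 + (297 - 5*(-683) + 3250*(-432))/(-683 - 650*(-432))) = sqrt(1284 + (297 + 3415 - 1404000)/(-683 + 280800)) = sqrt(1284 - 1400288/280117) = sqrt(358269940/280117) = 2*sqrt(25089375195745)/280117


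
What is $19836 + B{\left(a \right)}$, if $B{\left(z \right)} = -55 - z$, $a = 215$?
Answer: $19566$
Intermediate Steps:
$19836 + B{\left(a \right)} = 19836 - 270 = 19566$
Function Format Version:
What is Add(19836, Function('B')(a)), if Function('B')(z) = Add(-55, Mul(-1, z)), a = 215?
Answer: 19566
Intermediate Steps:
Add(19836, Function('B')(a)) = Add(19836, Add(-55, Mul(-1, 215))) = Add(19836, Add(-55, -215)) = Add(19836, -270) = 19566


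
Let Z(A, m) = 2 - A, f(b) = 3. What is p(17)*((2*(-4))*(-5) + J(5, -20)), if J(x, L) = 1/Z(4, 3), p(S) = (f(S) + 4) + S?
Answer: 948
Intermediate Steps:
p(S) = 7 + S (p(S) = (3 + 4) + S = 7 + S)
J(x, L) = -1/2 (J(x, L) = 1/(2 - 1*4) = 1/(2 - 4) = 1/(-2) = -1/2)
p(17)*((2*(-4))*(-5) + J(5, -20)) = (7 + 17)*((2*(-4))*(-5) - 1/2) = 24*(-8*(-5) - 1/2) = 24*(40 - 1/2) = 24*(79/2) = 948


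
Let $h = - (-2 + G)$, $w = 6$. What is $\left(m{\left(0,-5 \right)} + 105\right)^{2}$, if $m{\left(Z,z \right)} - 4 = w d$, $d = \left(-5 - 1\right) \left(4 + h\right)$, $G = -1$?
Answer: $20449$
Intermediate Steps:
$h = 3$ ($h = - (-2 - 1) = \left(-1\right) \left(-3\right) = 3$)
$d = -42$ ($d = \left(-5 - 1\right) \left(4 + 3\right) = \left(-6\right) 7 = -42$)
$m{\left(Z,z \right)} = -248$ ($m{\left(Z,z \right)} = 4 + 6 \left(-42\right) = 4 - 252 = -248$)
$\left(m{\left(0,-5 \right)} + 105\right)^{2} = \left(-248 + 105\right)^{2} = \left(-143\right)^{2} = 20449$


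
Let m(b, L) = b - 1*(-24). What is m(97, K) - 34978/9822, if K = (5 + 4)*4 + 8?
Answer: 576742/4911 ≈ 117.44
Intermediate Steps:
K = 44 (K = 9*4 + 8 = 36 + 8 = 44)
m(b, L) = 24 + b (m(b, L) = b + 24 = 24 + b)
m(97, K) - 34978/9822 = (24 + 97) - 34978/9822 = 121 - 34978/9822 = 121 - 1*17489/4911 = 121 - 17489/4911 = 576742/4911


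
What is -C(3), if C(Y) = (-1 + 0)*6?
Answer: 6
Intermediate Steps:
C(Y) = -6 (C(Y) = -1*6 = -6)
-C(3) = -1*(-6) = 6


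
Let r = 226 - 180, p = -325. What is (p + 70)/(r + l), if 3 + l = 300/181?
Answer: -46155/8083 ≈ -5.7101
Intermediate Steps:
l = -243/181 (l = -3 + 300/181 = -243/181 ≈ -1.3425)
r = 46
(p + 70)/(r + l) = (-325 + 70)/(46 - 243/181) = -255/8083/181 = -255*181/8083 = -46155/8083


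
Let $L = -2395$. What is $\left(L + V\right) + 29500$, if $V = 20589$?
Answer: $47694$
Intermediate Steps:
$\left(L + V\right) + 29500 = \left(-2395 + 20589\right) + 29500 = 18194 + 29500 = 47694$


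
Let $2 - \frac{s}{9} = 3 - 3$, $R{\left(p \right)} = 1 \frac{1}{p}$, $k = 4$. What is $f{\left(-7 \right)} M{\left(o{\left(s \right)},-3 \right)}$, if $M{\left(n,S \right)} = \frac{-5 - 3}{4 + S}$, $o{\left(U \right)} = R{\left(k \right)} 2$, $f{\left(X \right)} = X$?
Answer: $56$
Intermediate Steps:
$R{\left(p \right)} = \frac{1}{p}$
$s = 18$ ($s = 18 - 9 \left(3 - 3\right) = 18 - 0 = 18 + 0 = 18$)
$o{\left(U \right)} = \frac{1}{2}$ ($o{\left(U \right)} = \frac{1}{4} \cdot 2 = \frac{1}{2}$)
$M{\left(n,S \right)} = - \frac{8}{4 + S}$
$f{\left(-7 \right)} M{\left(o{\left(s \right)},-3 \right)} = - 7 \left(- \frac{8}{4 - 3}\right) = - 7 \left(- \frac{8}{1}\right) = - 7 \left(\left(-8\right) 1\right) = \left(-7\right) \left(-8\right) = 56$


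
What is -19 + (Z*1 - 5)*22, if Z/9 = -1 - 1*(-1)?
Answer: -129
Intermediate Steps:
Z = 0 (Z = 9*(-1 - 1*(-1)) = 9*(-1 + 1) = 9*0 = 0)
-19 + (Z*1 - 5)*22 = -19 + (0*1 - 5)*22 = -19 + (0 - 5)*22 = -19 - 5*22 = -19 - 110 = -129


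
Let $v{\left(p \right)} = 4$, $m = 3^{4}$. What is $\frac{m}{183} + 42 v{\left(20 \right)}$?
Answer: $\frac{10275}{61} \approx 168.44$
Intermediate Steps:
$m = 81$
$\frac{m}{183} + 42 v{\left(20 \right)} = \frac{81}{183} + 42 \cdot 4 = 81 \cdot \frac{1}{183} + 168 = \frac{27}{61} + 168 = \frac{10275}{61}$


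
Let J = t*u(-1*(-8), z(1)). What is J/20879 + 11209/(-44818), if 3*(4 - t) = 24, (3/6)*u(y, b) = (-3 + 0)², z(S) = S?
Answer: -237259607/935755022 ≈ -0.25355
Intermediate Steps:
u(y, b) = 18 (u(y, b) = 2*(-3 + 0)² = 2*(-3)² = 2*9 = 18)
t = -4 (t = 4 - ⅓*24 = 4 - 8 = -4)
J = -72 (J = -4*18 = -72)
J/20879 + 11209/(-44818) = -72/20879 + 11209/(-44818) = -72*1/20879 + 11209*(-1/44818) = -72/20879 - 11209/44818 = -237259607/935755022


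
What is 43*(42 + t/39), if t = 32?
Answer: 71810/39 ≈ 1841.3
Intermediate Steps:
43*(42 + t/39) = 43*(42 + 32/39) = 43*(1670/39) = 71810/39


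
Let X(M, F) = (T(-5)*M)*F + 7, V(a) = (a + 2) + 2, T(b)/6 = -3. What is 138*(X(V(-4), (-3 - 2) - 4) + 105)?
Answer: 15456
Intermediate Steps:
T(b) = -18 (T(b) = 6*(-3) = -18)
V(a) = 4 + a (V(a) = (2 + a) + 2 = 4 + a)
X(M, F) = 7 - 18*F*M (X(M, F) = (-18*M)*F + 7 = -18*F*M + 7 = 7 - 18*F*M)
138*(X(V(-4), (-3 - 2) - 4) + 105) = 138*((7 - 18*((-3 - 2) - 4)*(4 - 4)) + 105) = 138*((7 - 18*(-5 - 4)*0) + 105) = 138*((7 - 18*(-9)*0) + 105) = 138*((7 + 0) + 105) = 138*(7 + 105) = 138*112 = 15456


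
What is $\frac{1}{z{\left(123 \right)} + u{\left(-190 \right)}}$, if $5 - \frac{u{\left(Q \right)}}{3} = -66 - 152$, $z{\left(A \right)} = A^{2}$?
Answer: $\frac{1}{15798} \approx 6.3299 \cdot 10^{-5}$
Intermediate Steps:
$u{\left(Q \right)} = 669$ ($u{\left(Q \right)} = 15 - 3 \left(-66 - 152\right) = 15 - -654 = 15 + 654 = 669$)
$\frac{1}{z{\left(123 \right)} + u{\left(-190 \right)}} = \frac{1}{123^{2} + 669} = \frac{1}{15129 + 669} = \frac{1}{15798}$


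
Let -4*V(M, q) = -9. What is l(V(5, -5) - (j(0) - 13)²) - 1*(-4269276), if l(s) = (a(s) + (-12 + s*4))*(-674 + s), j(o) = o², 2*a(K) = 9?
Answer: 38690895/8 ≈ 4.8364e+6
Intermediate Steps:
a(K) = 9/2 (a(K) = (½)*9 = 9/2)
V(M, q) = 9/4 (V(M, q) = -¼*(-9) = 9/4)
l(s) = (-674 + s)*(-15/2 + 4*s) (l(s) = (9/2 + (-12 + s*4))*(-674 + s) = (9/2 + (-12 + 4*s))*(-674 + s) = (-15/2 + 4*s)*(-674 + s) = (-674 + s)*(-15/2 + 4*s))
l(V(5, -5) - (j(0) - 13)²) - 1*(-4269276) = (5055 + 4*(9/4 - (0² - 13)²)² - 5407*(9/4 - (0² - 13)²)/2) - 1*(-4269276) = (5055 + 4*(9/4 - (0 - 13)²)² - 5407*(9/4 - (0 - 13)²)/2) + 4269276 = (5055 + 4*(9/4 - 1*(-13)²)² - 5407*(9/4 - 1*(-13)²)/2) + 4269276 = (5055 + 4*(9/4 - 1*169)² - 5407*(9/4 - 1*169)/2) + 4269276 = (5055 + 4*(9/4 - 169)² - 5407*(9/4 - 169)/2) + 4269276 = (5055 + 4*(-667/4)² - 5407/2*(-667/4)) + 4269276 = (5055 + 4*(444889/16) + 3606469/8) + 4269276 = (5055 + 444889/4 + 3606469/8) + 4269276 = 4536687/8 + 4269276 = 38690895/8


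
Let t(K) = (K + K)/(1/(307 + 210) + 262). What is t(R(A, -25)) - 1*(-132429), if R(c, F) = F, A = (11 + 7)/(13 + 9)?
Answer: 3587628869/27091 ≈ 1.3243e+5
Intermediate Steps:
A = 9/11 (A = 18/22 = 18*(1/22) = 9/11 ≈ 0.81818)
t(K) = 1034*K/135455 (t(K) = (2*K)/(1/517 + 262) = (2*K)/(135455/517) = (2*K)*(517/135455) = 1034*K/135455)
t(R(A, -25)) - 1*(-132429) = (1034/135455)*(-25) - 1*(-132429) = -5170/27091 + 132429 = 3587628869/27091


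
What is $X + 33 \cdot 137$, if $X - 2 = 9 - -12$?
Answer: $4544$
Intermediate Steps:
$X = 23$ ($X = 2 + \left(9 - -12\right) = 2 + \left(9 + 12\right) = 2 + 21 = 23$)
$X + 33 \cdot 137 = 23 + 33 \cdot 137 = 23 + 4521 = 4544$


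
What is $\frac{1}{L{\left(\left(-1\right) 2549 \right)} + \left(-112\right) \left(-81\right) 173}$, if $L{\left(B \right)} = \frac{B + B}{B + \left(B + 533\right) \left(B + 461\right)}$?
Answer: $\frac{4206859}{6602480093606} \approx 6.3716 \cdot 10^{-7}$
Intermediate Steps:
$L{\left(B \right)} = \frac{2 B}{B + \left(461 + B\right) \left(533 + B\right)}$ ($L{\left(B \right)} = \frac{2 B}{B + \left(533 + B\right) \left(461 + B\right)} = \frac{2 B}{B + \left(461 + B\right) \left(533 + B\right)}$)
$\frac{1}{L{\left(\left(-1\right) 2549 \right)} + \left(-112\right) \left(-81\right) 173} = \frac{1}{\frac{2 \left(\left(-1\right) 2549\right)}{245713 + \left(\left(-1\right) 2549\right)^{2} + 995 \left(\left(-1\right) 2549\right)} + \left(-112\right) \left(-81\right) 173} = \frac{1}{2 \left(-2549\right) \frac{1}{245713 + \left(-2549\right)^{2} + 995 \left(-2549\right)} + 9072 \cdot 173} = \frac{1}{2 \left(-2549\right) \frac{1}{245713 + 6497401 - 2536255} + 1569456} = \frac{1}{2 \left(-2549\right) \frac{1}{4206859} + 1569456} = \frac{1}{- \frac{5098}{4206859} + 1569456} = \frac{1}{\frac{6602480093606}{4206859}} = \frac{4206859}{6602480093606}$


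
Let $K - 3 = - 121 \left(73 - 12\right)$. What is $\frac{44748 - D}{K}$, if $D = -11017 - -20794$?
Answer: $- \frac{34971}{7378} \approx -4.7399$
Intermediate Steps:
$D = 9777$ ($D = -11017 + 20794 = 9777$)
$K = -7378$ ($K = 3 - 121 \left(73 - 12\right) = 3 - 7381 = -7378$)
$\frac{44748 - D}{K} = \frac{44748 - 9777}{-7378} = \left(44748 - 9777\right) \left(- \frac{1}{7378}\right) = 34971 \left(- \frac{1}{7378}\right) = - \frac{34971}{7378}$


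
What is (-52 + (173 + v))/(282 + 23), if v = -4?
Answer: 117/305 ≈ 0.38361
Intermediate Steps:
(-52 + (173 + v))/(282 + 23) = (-52 + (173 - 4))/(282 + 23) = (-52 + 169)/305 = 117*(1/305) = 117/305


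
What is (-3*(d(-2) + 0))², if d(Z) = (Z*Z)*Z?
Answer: 576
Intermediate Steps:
d(Z) = Z³ (d(Z) = Z²*Z = Z³)
(-3*(d(-2) + 0))² = (-3*((-2)³ + 0))² = (-3*(-8 + 0))² = (-3*(-8))² = 24² = 576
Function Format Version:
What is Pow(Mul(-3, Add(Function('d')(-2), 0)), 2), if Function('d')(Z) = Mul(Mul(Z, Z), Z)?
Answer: 576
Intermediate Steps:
Function('d')(Z) = Pow(Z, 3) (Function('d')(Z) = Mul(Pow(Z, 2), Z) = Pow(Z, 3))
Pow(Mul(-3, Add(Function('d')(-2), 0)), 2) = Pow(Mul(-3, Add(Pow(-2, 3), 0)), 2) = Pow(Mul(-3, Add(-8, 0)), 2) = Pow(Mul(-3, -8), 2) = Pow(24, 2) = 576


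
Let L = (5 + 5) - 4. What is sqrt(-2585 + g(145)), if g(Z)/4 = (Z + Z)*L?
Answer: 25*sqrt(7) ≈ 66.144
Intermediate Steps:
L = 6 (L = 10 - 4 = 6)
g(Z) = 48*Z (g(Z) = 4*((Z + Z)*6) = 4*((2*Z)*6) = 4*(12*Z) = 48*Z)
sqrt(-2585 + g(145)) = sqrt(-2585 + 48*145) = sqrt(-2585 + 6960) = sqrt(4375) = 25*sqrt(7)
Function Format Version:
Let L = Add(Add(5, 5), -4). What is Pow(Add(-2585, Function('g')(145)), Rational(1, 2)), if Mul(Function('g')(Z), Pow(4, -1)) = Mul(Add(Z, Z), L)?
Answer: Mul(25, Pow(7, Rational(1, 2))) ≈ 66.144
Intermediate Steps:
L = 6 (L = Add(10, -4) = 6)
Function('g')(Z) = Mul(48, Z) (Function('g')(Z) = Mul(4, Mul(Add(Z, Z), 6)) = Mul(4, Mul(Mul(2, Z), 6)) = Mul(4, Mul(12, Z)) = Mul(48, Z))
Pow(Add(-2585, Function('g')(145)), Rational(1, 2)) = Pow(Add(-2585, Mul(48, 145)), Rational(1, 2)) = Pow(Add(-2585, 6960), Rational(1, 2)) = Pow(4375, Rational(1, 2)) = Mul(25, Pow(7, Rational(1, 2)))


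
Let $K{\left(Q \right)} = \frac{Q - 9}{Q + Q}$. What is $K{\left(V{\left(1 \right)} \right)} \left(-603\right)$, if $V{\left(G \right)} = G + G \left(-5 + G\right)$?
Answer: $-1206$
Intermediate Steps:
$K{\left(Q \right)} = \frac{-9 + Q}{2 Q}$
$K{\left(V{\left(1 \right)} \right)} \left(-603\right) = \frac{-9 + 1 \left(-4 + 1\right)}{2 \cdot 1 \left(-4 + 1\right)} \left(-603\right) = \frac{-9 + 1 \left(-3\right)}{2 \cdot 1 \left(-3\right)} \left(-603\right) = \frac{-9 - 3}{2 \left(-3\right)} \left(-603\right) = \frac{1}{2} \left(- \frac{1}{3}\right) \left(-12\right) \left(-603\right) = 2 \left(-603\right) = -1206$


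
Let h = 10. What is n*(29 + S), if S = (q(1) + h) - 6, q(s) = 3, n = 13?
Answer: 468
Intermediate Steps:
S = 7 (S = (3 + 10) - 6 = 13 - 6 = 7)
n*(29 + S) = 13*(29 + 7) = 13*36 = 468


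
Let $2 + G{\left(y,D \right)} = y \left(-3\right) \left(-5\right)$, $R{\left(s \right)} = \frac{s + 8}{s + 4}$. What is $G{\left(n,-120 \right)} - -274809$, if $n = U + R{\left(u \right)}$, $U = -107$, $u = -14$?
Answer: $273211$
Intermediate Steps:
$R{\left(s \right)} = \frac{8 + s}{4 + s}$
$n = - \frac{532}{5}$ ($n = -107 + \frac{8 - 14}{4 - 14} = -107 + \frac{1}{-10} \left(-6\right) = -107 - - \frac{3}{5} = -107 + \frac{3}{5} = - \frac{532}{5} \approx -106.4$)
$G{\left(y,D \right)} = -2 + 15 y$ ($G{\left(y,D \right)} = -2 + y \left(-3\right) \left(-5\right) = -2 + - 3 y \left(-5\right) = -2 + 15 y$)
$G{\left(n,-120 \right)} - -274809 = \left(-2 + 15 \left(- \frac{532}{5}\right)\right) - -274809 = \left(-2 - 1596\right) + 274809 = -1598 + 274809 = 273211$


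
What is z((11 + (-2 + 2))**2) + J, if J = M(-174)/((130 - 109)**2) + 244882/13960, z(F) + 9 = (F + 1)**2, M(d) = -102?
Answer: 15280404007/1026060 ≈ 14892.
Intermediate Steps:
z(F) = -9 + (1 + F)**2 (z(F) = -9 + (F + 1)**2 = -9 + (1 + F)**2)
J = 17761507/1026060 (J = -102/(130 - 109)**2 + 244882/13960 = -102/(21**2) + 244882*(1/13960) = -102/441 + 122441/6980 = -102*1/441 + 122441/6980 = -34/147 + 122441/6980 = 17761507/1026060 ≈ 17.310)
z((11 + (-2 + 2))**2) + J = (-9 + (1 + (11 + (-2 + 2))**2)**2) + 17761507/1026060 = (-9 + (1 + (11 + 0)**2)**2) + 17761507/1026060 = (-9 + (1 + 11**2)**2) + 17761507/1026060 = (-9 + (1 + 121)**2) + 17761507/1026060 = (-9 + 122**2) + 17761507/1026060 = (-9 + 14884) + 17761507/1026060 = 14875 + 17761507/1026060 = 15280404007/1026060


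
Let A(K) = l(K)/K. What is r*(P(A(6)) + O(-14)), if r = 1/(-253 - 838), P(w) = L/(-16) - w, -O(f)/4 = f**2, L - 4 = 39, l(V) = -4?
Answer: 37729/52368 ≈ 0.72046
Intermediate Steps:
L = 43 (L = 4 + 39 = 43)
O(f) = -4*f**2
A(K) = -4/K
P(w) = -43/16 - w (P(w) = 43/(-16) - w = 43*(-1/16) - w = -43/16 - w)
r = -1/1091 (r = 1/(-1091) = -1/1091 ≈ -0.00091659)
r*(P(A(6)) + O(-14)) = -((-43/16 - (-4)/6) - 4*(-14)**2)/1091 = -((-43/16 - (-4)/6) - 4*196)/1091 = -((-43/16 - 1*(-2/3)) - 784)/1091 = -((-43/16 + 2/3) - 784)/1091 = -(-97/48 - 784)/1091 = -1/1091*(-37729/48) = 37729/52368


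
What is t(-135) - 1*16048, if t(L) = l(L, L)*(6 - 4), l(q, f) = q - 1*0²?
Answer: -16318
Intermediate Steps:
l(q, f) = q (l(q, f) = q - 1*0 = q + 0 = q)
t(L) = 2*L (t(L) = L*(6 - 4) = L*2 = 2*L)
t(-135) - 1*16048 = 2*(-135) - 1*16048 = -270 - 16048 = -16318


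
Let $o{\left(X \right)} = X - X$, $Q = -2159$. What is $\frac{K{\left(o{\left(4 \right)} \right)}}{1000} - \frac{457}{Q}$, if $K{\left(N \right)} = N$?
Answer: $\frac{457}{2159} \approx 0.21167$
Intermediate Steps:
$o{\left(X \right)} = 0$
$\frac{K{\left(o{\left(4 \right)} \right)}}{1000} - \frac{457}{Q} = \frac{0}{1000} - \frac{457}{-2159} = 0 \cdot \frac{1}{1000} - - \frac{457}{2159} = 0 + \frac{457}{2159} = \frac{457}{2159}$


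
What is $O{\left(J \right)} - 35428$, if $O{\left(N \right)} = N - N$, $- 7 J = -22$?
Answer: $-35428$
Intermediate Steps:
$J = \frac{22}{7}$ ($J = \left(- \frac{1}{7}\right) \left(-22\right) = \frac{22}{7} \approx 3.1429$)
$O{\left(N \right)} = 0$
$O{\left(J \right)} - 35428 = 0 - 35428 = -35428$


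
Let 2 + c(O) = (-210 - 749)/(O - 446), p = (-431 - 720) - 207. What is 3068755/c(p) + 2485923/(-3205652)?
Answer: -17746605113491067/8491772148 ≈ -2.0899e+6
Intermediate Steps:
p = -1358 (p = -1151 - 207 = -1358)
c(O) = -2 - 959/(-446 + O) (c(O) = -2 + (-210 - 749)/(O - 446) = -2 - 959/(-446 + O))
3068755/c(p) + 2485923/(-3205652) = 3068755/(((-67 - 2*(-1358))/(-446 - 1358))) + 2485923/(-3205652) = 3068755/(((-67 + 2716)/(-1804))) + 2485923*(-1/3205652) = 3068755/((-1/1804*2649)) - 2485923/3205652 = 3068755/(-2649/1804) - 2485923/3205652 = 3068755*(-1804/2649) - 2485923/3205652 = -5536034020/2649 - 2485923/3205652 = -17746605113491067/8491772148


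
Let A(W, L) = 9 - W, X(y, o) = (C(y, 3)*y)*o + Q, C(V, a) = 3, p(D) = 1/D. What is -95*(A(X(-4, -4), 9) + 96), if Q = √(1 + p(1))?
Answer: -5415 + 95*√2 ≈ -5280.6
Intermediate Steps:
Q = √2 (Q = √(1 + 1/1) = √(1 + 1) = √2 ≈ 1.4142)
X(y, o) = √2 + 3*o*y (X(y, o) = (3*y)*o + √2 = 3*o*y + √2 = √2 + 3*o*y)
-95*(A(X(-4, -4), 9) + 96) = -95*((9 - (√2 + 3*(-4)*(-4))) + 96) = -95*((9 - (√2 + 48)) + 96) = -95*((9 - (48 + √2)) + 96) = -95*((9 + (-48 - √2)) + 96) = -95*((-39 - √2) + 96) = -95*(57 - √2) = -5415 + 95*√2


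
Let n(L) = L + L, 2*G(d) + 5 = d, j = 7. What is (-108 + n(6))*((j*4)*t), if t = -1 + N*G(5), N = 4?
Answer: 2688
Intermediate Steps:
G(d) = -5/2 + d/2
n(L) = 2*L
t = -1 (t = -1 + 4*(-5/2 + (½)*5) = -1 + 4*(-5/2 + 5/2) = -1 + 4*0 = -1 + 0 = -1)
(-108 + n(6))*((j*4)*t) = (-108 + 2*6)*((7*4)*(-1)) = (-108 + 12)*(28*(-1)) = -96*(-28) = 2688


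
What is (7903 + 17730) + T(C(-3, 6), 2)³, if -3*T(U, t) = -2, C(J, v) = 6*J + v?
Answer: 692099/27 ≈ 25633.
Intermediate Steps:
C(J, v) = v + 6*J
T(U, t) = ⅔ (T(U, t) = -⅓*(-2) = ⅔)
(7903 + 17730) + T(C(-3, 6), 2)³ = (7903 + 17730) + (⅔)³ = 25633 + 8/27 = 692099/27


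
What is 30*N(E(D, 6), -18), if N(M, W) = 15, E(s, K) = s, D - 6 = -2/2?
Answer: 450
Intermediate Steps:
D = 5 (D = 6 - 2/2 = 6 - 2*½ = 6 - 1 = 5)
30*N(E(D, 6), -18) = 30*15 = 450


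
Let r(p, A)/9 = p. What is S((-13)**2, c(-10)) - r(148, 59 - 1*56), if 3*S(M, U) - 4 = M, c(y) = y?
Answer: -3823/3 ≈ -1274.3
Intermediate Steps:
r(p, A) = 9*p
S(M, U) = 4/3 + M/3
S((-13)**2, c(-10)) - r(148, 59 - 1*56) = (4/3 + (1/3)*(-13)**2) - 9*148 = (4/3 + (1/3)*169) - 1*1332 = (4/3 + 169/3) - 1332 = 173/3 - 1332 = -3823/3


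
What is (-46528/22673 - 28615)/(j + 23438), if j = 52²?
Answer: -216278141/197572522 ≈ -1.0947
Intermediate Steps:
j = 2704
(-46528/22673 - 28615)/(j + 23438) = (-46528/22673 - 28615)/(2704 + 23438) = (-46528*1/22673 - 28615)/26142 = (-46528/22673 - 28615)*(1/26142) = -648834423/22673*1/26142 = -216278141/197572522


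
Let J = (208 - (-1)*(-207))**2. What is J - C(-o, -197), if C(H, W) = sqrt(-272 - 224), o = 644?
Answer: 1 - 4*I*sqrt(31) ≈ 1.0 - 22.271*I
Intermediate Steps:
C(H, W) = 4*I*sqrt(31) (C(H, W) = sqrt(-496) = 4*I*sqrt(31))
J = 1 (J = (208 - 1*207)**2 = (208 - 207)**2 = 1**2 = 1)
J - C(-o, -197) = 1 - 4*I*sqrt(31)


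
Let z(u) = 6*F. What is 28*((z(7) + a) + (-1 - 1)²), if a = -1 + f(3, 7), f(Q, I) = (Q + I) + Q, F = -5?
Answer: -392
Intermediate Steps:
z(u) = -30 (z(u) = 6*(-5) = -30)
f(Q, I) = I + 2*Q (f(Q, I) = (I + Q) + Q = I + 2*Q)
a = 12 (a = -1 + (7 + 2*3) = -1 + (7 + 6) = -1 + 13 = 12)
28*((z(7) + a) + (-1 - 1)²) = 28*((-30 + 12) + (-1 - 1)²) = 28*(-18 + (-2)²) = 28*(-18 + 4) = 28*(-14) = -392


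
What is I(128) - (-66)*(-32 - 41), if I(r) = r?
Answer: -4690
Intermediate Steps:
I(128) - (-66)*(-32 - 41) = 128 - (-66)*(-32 - 41) = 128 - (-66)*(-73) = 128 - 1*4818 = 128 - 4818 = -4690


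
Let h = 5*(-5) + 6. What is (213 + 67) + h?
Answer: 261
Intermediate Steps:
h = -19 (h = -25 + 6 = -19)
(213 + 67) + h = (213 + 67) - 19 = 280 - 19 = 261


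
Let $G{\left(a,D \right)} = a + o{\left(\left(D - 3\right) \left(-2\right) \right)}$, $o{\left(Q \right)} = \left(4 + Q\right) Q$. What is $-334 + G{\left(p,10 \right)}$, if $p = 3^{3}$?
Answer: $-167$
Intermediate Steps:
$p = 27$
$o{\left(Q \right)} = Q \left(4 + Q\right)$
$G{\left(a,D \right)} = a + \left(6 - 2 D\right) \left(10 - 2 D\right)$ ($G{\left(a,D \right)} = a + \left(D - 3\right) \left(-2\right) \left(4 + \left(D - 3\right) \left(-2\right)\right) = a + \left(-3 + D\right) \left(-2\right) \left(4 + \left(-3 + D\right) \left(-2\right)\right) = a + \left(6 - 2 D\right) \left(4 - \left(-6 + 2 D\right)\right) = a + \left(6 - 2 D\right) \left(10 - 2 D\right)$)
$-334 + G{\left(p,10 \right)} = -334 + \left(27 + 4 \left(-5 + 10\right) \left(-3 + 10\right)\right) = -334 + \left(27 + 4 \cdot 5 \cdot 7\right) = -334 + \left(27 + 140\right) = -334 + 167 = -167$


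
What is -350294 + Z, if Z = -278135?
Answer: -628429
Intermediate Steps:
-350294 + Z = -350294 - 278135 = -628429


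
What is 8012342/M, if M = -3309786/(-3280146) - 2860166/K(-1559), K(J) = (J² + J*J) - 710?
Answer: 10644620797265260572/558719330153 ≈ 1.9052e+7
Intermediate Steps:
K(J) = -710 + 2*J² (K(J) = (J² + J²) - 710 = 2*J² - 710 = -710 + 2*J²)
M = 558719330153/1328528013066 (M = -3309786/(-3280146) - 2860166/(-710 + 2*(-1559)²) = -3309786*(-1/3280146) - 2860166/(-710 + 2*2430481) = 551631/546691 - 2860166/(-710 + 4860962) = 551631/546691 - 2860166/4860252 = 551631/546691 - 2860166*1/4860252 = 551631/546691 - 1430083/2430126 = 558719330153/1328528013066 ≈ 0.42056)
8012342/M = 8012342/(558719330153/1328528013066) = 8012342*(1328528013066/558719330153) = 10644620797265260572/558719330153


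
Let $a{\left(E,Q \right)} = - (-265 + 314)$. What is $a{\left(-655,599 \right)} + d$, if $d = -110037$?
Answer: $-110086$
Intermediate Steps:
$a{\left(E,Q \right)} = -49$ ($a{\left(E,Q \right)} = \left(-1\right) 49 = -49$)
$a{\left(-655,599 \right)} + d = -49 - 110037 = -110086$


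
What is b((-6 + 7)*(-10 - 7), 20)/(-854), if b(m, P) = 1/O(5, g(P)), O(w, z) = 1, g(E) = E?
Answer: -1/854 ≈ -0.0011710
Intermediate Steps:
b(m, P) = 1 (b(m, P) = 1/1 = 1)
b((-6 + 7)*(-10 - 7), 20)/(-854) = 1/(-854) = 1*(-1/854) = -1/854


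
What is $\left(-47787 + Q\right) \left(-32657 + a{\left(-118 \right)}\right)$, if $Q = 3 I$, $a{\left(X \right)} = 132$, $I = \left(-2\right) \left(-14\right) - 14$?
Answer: $1552906125$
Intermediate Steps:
$I = 14$ ($I = 28 - 14 = 14$)
$Q = 42$ ($Q = 3 \cdot 14 = 42$)
$\left(-47787 + Q\right) \left(-32657 + a{\left(-118 \right)}\right) = \left(-47787 + 42\right) \left(-32657 + 132\right) = \left(-47745\right) \left(-32525\right) = 1552906125$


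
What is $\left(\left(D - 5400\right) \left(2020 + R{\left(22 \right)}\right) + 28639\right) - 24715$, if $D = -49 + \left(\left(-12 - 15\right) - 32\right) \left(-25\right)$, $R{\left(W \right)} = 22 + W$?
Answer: $-8198412$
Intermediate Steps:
$D = 1426$ ($D = -49 + \left(\left(-12 - 15\right) - 32\right) \left(-25\right) = -49 + \left(-27 - 32\right) \left(-25\right) = -49 - -1475 = -49 + 1475 = 1426$)
$\left(\left(D - 5400\right) \left(2020 + R{\left(22 \right)}\right) + 28639\right) - 24715 = \left(\left(1426 - 5400\right) \left(2020 + \left(22 + 22\right)\right) + 28639\right) - 24715 = \left(- 3974 \left(2020 + 44\right) + 28639\right) - 24715 = \left(\left(-3974\right) 2064 + 28639\right) - 24715 = \left(-8202336 + 28639\right) - 24715 = -8173697 - 24715 = -8198412$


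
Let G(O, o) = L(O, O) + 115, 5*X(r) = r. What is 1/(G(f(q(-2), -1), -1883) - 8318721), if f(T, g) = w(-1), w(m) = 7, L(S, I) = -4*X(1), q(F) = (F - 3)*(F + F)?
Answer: -5/41593034 ≈ -1.2021e-7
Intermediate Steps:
X(r) = r/5
q(F) = 2*F*(-3 + F) (q(F) = (-3 + F)*(2*F) = 2*F*(-3 + F))
L(S, I) = -⅘ (L(S, I) = -4/5 = -4*⅕ = -⅘)
f(T, g) = 7
G(O, o) = 571/5 (G(O, o) = -⅘ + 115 = 571/5)
1/(G(f(q(-2), -1), -1883) - 8318721) = 1/(571/5 - 8318721) = 1/(-41593034/5) = -5/41593034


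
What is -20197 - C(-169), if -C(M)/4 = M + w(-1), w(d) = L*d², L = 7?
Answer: -20845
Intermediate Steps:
w(d) = 7*d²
C(M) = -28 - 4*M (C(M) = -4*(M + 7*(-1)²) = -4*(M + 7*1) = -4*(M + 7) = -4*(7 + M) = -28 - 4*M)
-20197 - C(-169) = -20197 - (-28 - 4*(-169)) = -20197 - (-28 + 676) = -20197 - 1*648 = -20197 - 648 = -20845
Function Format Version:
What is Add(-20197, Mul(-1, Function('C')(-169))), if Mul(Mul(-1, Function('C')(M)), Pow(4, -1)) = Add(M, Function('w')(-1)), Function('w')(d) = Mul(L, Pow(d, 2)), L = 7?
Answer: -20845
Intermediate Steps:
Function('w')(d) = Mul(7, Pow(d, 2))
Function('C')(M) = Add(-28, Mul(-4, M)) (Function('C')(M) = Mul(-4, Add(M, Mul(7, Pow(-1, 2)))) = Mul(-4, Add(M, Mul(7, 1))) = Mul(-4, Add(M, 7)) = Mul(-4, Add(7, M)) = Add(-28, Mul(-4, M)))
Add(-20197, Mul(-1, Function('C')(-169))) = Add(-20197, Mul(-1, Add(-28, Mul(-4, -169)))) = Add(-20197, Mul(-1, Add(-28, 676))) = Add(-20197, Mul(-1, 648)) = Add(-20197, -648) = -20845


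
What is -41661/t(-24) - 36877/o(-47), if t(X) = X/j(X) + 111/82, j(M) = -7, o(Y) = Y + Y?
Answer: -238514839/28670 ≈ -8319.3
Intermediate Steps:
o(Y) = 2*Y
t(X) = 111/82 - X/7 (t(X) = X/(-7) + 111/82 = X*(-⅐) + 111*(1/82) = -X/7 + 111/82 = 111/82 - X/7)
-41661/t(-24) - 36877/o(-47) = -41661/(111/82 - ⅐*(-24)) - 36877/(2*(-47)) = -41661/(111/82 + 24/7) - 36877/(-94) = -41661/2745/574 - 36877*(-1/94) = -41661*574/2745 + 36877/94 = -2657046/305 + 36877/94 = -238514839/28670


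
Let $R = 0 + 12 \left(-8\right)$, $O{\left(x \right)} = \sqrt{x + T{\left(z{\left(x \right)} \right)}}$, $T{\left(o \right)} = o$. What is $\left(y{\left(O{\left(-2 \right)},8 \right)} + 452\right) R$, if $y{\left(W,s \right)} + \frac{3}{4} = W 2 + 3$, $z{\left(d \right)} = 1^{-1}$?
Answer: $-43608 - 192 i \approx -43608.0 - 192.0 i$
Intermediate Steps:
$z{\left(d \right)} = 1$
$O{\left(x \right)} = \sqrt{1 + x}$ ($O{\left(x \right)} = \sqrt{x + 1} = \sqrt{1 + x}$)
$y{\left(W,s \right)} = \frac{9}{4} + 2 W$ ($y{\left(W,s \right)} = - \frac{3}{4} + \left(W 2 + 3\right) = - \frac{3}{4} + \left(2 W + 3\right) = - \frac{3}{4} + \left(3 + 2 W\right) = \frac{9}{4} + 2 W$)
$R = -96$ ($R = 0 - 96 = -96$)
$\left(y{\left(O{\left(-2 \right)},8 \right)} + 452\right) R = \left(\left(\frac{9}{4} + 2 \sqrt{1 - 2}\right) + 452\right) \left(-96\right) = \left(\left(\frac{9}{4} + 2 \sqrt{-1}\right) + 452\right) \left(-96\right) = \left(\left(\frac{9}{4} + 2 i\right) + 452\right) \left(-96\right) = \left(\frac{1817}{4} + 2 i\right) \left(-96\right) = -43608 - 192 i$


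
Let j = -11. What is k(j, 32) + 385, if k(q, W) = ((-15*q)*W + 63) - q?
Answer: 5739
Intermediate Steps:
k(q, W) = 63 - q - 15*W*q (k(q, W) = (-15*W*q + 63) - q = (63 - 15*W*q) - q = 63 - q - 15*W*q)
k(j, 32) + 385 = (63 - 1*(-11) - 15*32*(-11)) + 385 = (63 + 11 + 5280) + 385 = 5354 + 385 = 5739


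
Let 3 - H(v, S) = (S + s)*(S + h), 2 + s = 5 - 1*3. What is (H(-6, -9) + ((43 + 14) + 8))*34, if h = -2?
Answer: -1054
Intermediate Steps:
s = 0 (s = -2 + (5 - 1*3) = -2 + (5 - 3) = -2 + 2 = 0)
H(v, S) = 3 - S*(-2 + S) (H(v, S) = 3 - (S + 0)*(S - 2) = 3 - S*(-2 + S))
(H(-6, -9) + ((43 + 14) + 8))*34 = ((3 - 1*(-9)² + 2*(-9)) + ((43 + 14) + 8))*34 = ((3 - 1*81 - 18) + (57 + 8))*34 = ((3 - 81 - 18) + 65)*34 = (-96 + 65)*34 = -31*34 = -1054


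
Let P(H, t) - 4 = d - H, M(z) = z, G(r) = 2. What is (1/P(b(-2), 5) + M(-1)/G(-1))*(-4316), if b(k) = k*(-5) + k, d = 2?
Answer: 4316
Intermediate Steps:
b(k) = -4*k (b(k) = -5*k + k = -4*k)
P(H, t) = 6 - H (P(H, t) = 4 + (2 - H) = 6 - H)
(1/P(b(-2), 5) + M(-1)/G(-1))*(-4316) = (1/(6 - (-4)*(-2)) - 1/2)*(-4316) = (1/(6 - 1*8) - 1*1/2)*(-4316) = (1/(6 - 8) - 1/2)*(-4316) = (1/(-2) - 1/2)*(-4316) = (1*(-1/2) - 1/2)*(-4316) = (-1/2 - 1/2)*(-4316) = -1*(-4316) = 4316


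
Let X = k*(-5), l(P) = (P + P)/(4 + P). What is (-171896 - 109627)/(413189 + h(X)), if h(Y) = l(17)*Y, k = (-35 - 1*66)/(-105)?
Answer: -124151643/182212915 ≈ -0.68135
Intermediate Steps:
k = 101/105 (k = (-35 - 66)*(-1/105) = -101*(-1/105) = 101/105 ≈ 0.96190)
l(P) = 2*P/(4 + P) (l(P) = (2*P)/(4 + P) = 2*P/(4 + P))
X = -101/21 (X = (101/105)*(-5) = -101/21 ≈ -4.8095)
h(Y) = 34*Y/21 (h(Y) = (2*17/(4 + 17))*Y = (2*17/21)*Y = (2*17*(1/21))*Y = 34*Y/21)
(-171896 - 109627)/(413189 + h(X)) = (-171896 - 109627)/(413189 + (34/21)*(-101/21)) = -281523/(413189 - 3434/441) = -281523/182212915/441 = -281523*441/182212915 = -124151643/182212915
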